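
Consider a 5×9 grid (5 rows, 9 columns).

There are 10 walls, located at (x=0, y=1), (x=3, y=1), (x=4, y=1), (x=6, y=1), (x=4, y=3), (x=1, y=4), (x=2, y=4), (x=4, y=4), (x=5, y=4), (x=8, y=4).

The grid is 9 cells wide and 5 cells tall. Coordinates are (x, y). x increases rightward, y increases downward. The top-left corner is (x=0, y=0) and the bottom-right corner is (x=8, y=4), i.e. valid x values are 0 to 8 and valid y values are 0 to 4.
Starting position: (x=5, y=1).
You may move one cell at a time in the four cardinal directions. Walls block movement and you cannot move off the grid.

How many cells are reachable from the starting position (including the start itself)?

Answer: Reachable cells: 35

Derivation:
BFS flood-fill from (x=5, y=1):
  Distance 0: (x=5, y=1)
  Distance 1: (x=5, y=0), (x=5, y=2)
  Distance 2: (x=4, y=0), (x=6, y=0), (x=4, y=2), (x=6, y=2), (x=5, y=3)
  Distance 3: (x=3, y=0), (x=7, y=0), (x=3, y=2), (x=7, y=2), (x=6, y=3)
  Distance 4: (x=2, y=0), (x=8, y=0), (x=7, y=1), (x=2, y=2), (x=8, y=2), (x=3, y=3), (x=7, y=3), (x=6, y=4)
  Distance 5: (x=1, y=0), (x=2, y=1), (x=8, y=1), (x=1, y=2), (x=2, y=3), (x=8, y=3), (x=3, y=4), (x=7, y=4)
  Distance 6: (x=0, y=0), (x=1, y=1), (x=0, y=2), (x=1, y=3)
  Distance 7: (x=0, y=3)
  Distance 8: (x=0, y=4)
Total reachable: 35 (grid has 35 open cells total)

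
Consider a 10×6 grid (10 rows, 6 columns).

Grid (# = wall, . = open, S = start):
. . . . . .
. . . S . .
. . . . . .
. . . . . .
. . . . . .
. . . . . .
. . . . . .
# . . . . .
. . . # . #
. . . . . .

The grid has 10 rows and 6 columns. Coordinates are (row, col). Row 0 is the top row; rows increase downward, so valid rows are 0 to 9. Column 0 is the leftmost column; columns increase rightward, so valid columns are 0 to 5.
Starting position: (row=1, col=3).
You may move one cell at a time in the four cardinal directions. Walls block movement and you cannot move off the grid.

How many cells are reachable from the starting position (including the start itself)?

BFS flood-fill from (row=1, col=3):
  Distance 0: (row=1, col=3)
  Distance 1: (row=0, col=3), (row=1, col=2), (row=1, col=4), (row=2, col=3)
  Distance 2: (row=0, col=2), (row=0, col=4), (row=1, col=1), (row=1, col=5), (row=2, col=2), (row=2, col=4), (row=3, col=3)
  Distance 3: (row=0, col=1), (row=0, col=5), (row=1, col=0), (row=2, col=1), (row=2, col=5), (row=3, col=2), (row=3, col=4), (row=4, col=3)
  Distance 4: (row=0, col=0), (row=2, col=0), (row=3, col=1), (row=3, col=5), (row=4, col=2), (row=4, col=4), (row=5, col=3)
  Distance 5: (row=3, col=0), (row=4, col=1), (row=4, col=5), (row=5, col=2), (row=5, col=4), (row=6, col=3)
  Distance 6: (row=4, col=0), (row=5, col=1), (row=5, col=5), (row=6, col=2), (row=6, col=4), (row=7, col=3)
  Distance 7: (row=5, col=0), (row=6, col=1), (row=6, col=5), (row=7, col=2), (row=7, col=4)
  Distance 8: (row=6, col=0), (row=7, col=1), (row=7, col=5), (row=8, col=2), (row=8, col=4)
  Distance 9: (row=8, col=1), (row=9, col=2), (row=9, col=4)
  Distance 10: (row=8, col=0), (row=9, col=1), (row=9, col=3), (row=9, col=5)
  Distance 11: (row=9, col=0)
Total reachable: 57 (grid has 57 open cells total)

Answer: Reachable cells: 57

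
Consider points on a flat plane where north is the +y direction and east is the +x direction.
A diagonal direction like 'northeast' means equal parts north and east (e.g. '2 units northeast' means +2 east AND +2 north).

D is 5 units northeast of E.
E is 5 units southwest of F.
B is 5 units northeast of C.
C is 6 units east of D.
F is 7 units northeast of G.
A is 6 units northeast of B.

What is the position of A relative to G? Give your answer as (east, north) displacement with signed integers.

Place G at the origin (east=0, north=0).
  F is 7 units northeast of G: delta (east=+7, north=+7); F at (east=7, north=7).
  E is 5 units southwest of F: delta (east=-5, north=-5); E at (east=2, north=2).
  D is 5 units northeast of E: delta (east=+5, north=+5); D at (east=7, north=7).
  C is 6 units east of D: delta (east=+6, north=+0); C at (east=13, north=7).
  B is 5 units northeast of C: delta (east=+5, north=+5); B at (east=18, north=12).
  A is 6 units northeast of B: delta (east=+6, north=+6); A at (east=24, north=18).
Therefore A relative to G: (east=24, north=18).

Answer: A is at (east=24, north=18) relative to G.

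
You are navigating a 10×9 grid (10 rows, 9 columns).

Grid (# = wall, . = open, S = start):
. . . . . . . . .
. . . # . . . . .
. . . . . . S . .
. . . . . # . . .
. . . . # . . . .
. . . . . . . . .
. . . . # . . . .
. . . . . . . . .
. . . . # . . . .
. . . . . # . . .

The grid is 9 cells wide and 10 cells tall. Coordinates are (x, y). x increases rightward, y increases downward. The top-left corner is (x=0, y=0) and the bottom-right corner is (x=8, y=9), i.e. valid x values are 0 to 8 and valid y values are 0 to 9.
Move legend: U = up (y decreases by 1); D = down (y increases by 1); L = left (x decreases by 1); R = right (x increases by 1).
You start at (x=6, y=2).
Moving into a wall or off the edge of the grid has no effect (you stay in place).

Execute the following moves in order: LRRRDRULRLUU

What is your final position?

Answer: Final position: (x=7, y=0)

Derivation:
Start: (x=6, y=2)
  L (left): (x=6, y=2) -> (x=5, y=2)
  R (right): (x=5, y=2) -> (x=6, y=2)
  R (right): (x=6, y=2) -> (x=7, y=2)
  R (right): (x=7, y=2) -> (x=8, y=2)
  D (down): (x=8, y=2) -> (x=8, y=3)
  R (right): blocked, stay at (x=8, y=3)
  U (up): (x=8, y=3) -> (x=8, y=2)
  L (left): (x=8, y=2) -> (x=7, y=2)
  R (right): (x=7, y=2) -> (x=8, y=2)
  L (left): (x=8, y=2) -> (x=7, y=2)
  U (up): (x=7, y=2) -> (x=7, y=1)
  U (up): (x=7, y=1) -> (x=7, y=0)
Final: (x=7, y=0)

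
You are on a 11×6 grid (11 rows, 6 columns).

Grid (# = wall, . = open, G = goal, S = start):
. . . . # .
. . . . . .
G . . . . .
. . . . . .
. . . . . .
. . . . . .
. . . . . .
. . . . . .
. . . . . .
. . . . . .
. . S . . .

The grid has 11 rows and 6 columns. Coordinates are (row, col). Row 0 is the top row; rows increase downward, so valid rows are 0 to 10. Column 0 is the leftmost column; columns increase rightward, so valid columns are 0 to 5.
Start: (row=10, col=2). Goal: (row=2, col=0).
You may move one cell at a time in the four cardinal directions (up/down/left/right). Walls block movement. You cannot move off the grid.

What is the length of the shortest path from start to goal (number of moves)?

BFS from (row=10, col=2) until reaching (row=2, col=0):
  Distance 0: (row=10, col=2)
  Distance 1: (row=9, col=2), (row=10, col=1), (row=10, col=3)
  Distance 2: (row=8, col=2), (row=9, col=1), (row=9, col=3), (row=10, col=0), (row=10, col=4)
  Distance 3: (row=7, col=2), (row=8, col=1), (row=8, col=3), (row=9, col=0), (row=9, col=4), (row=10, col=5)
  Distance 4: (row=6, col=2), (row=7, col=1), (row=7, col=3), (row=8, col=0), (row=8, col=4), (row=9, col=5)
  Distance 5: (row=5, col=2), (row=6, col=1), (row=6, col=3), (row=7, col=0), (row=7, col=4), (row=8, col=5)
  Distance 6: (row=4, col=2), (row=5, col=1), (row=5, col=3), (row=6, col=0), (row=6, col=4), (row=7, col=5)
  Distance 7: (row=3, col=2), (row=4, col=1), (row=4, col=3), (row=5, col=0), (row=5, col=4), (row=6, col=5)
  Distance 8: (row=2, col=2), (row=3, col=1), (row=3, col=3), (row=4, col=0), (row=4, col=4), (row=5, col=5)
  Distance 9: (row=1, col=2), (row=2, col=1), (row=2, col=3), (row=3, col=0), (row=3, col=4), (row=4, col=5)
  Distance 10: (row=0, col=2), (row=1, col=1), (row=1, col=3), (row=2, col=0), (row=2, col=4), (row=3, col=5)  <- goal reached here
One shortest path (10 moves): (row=10, col=2) -> (row=10, col=1) -> (row=10, col=0) -> (row=9, col=0) -> (row=8, col=0) -> (row=7, col=0) -> (row=6, col=0) -> (row=5, col=0) -> (row=4, col=0) -> (row=3, col=0) -> (row=2, col=0)

Answer: Shortest path length: 10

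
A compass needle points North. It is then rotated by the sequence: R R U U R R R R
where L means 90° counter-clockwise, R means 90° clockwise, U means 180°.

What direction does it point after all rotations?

Start: North
  R (right (90° clockwise)) -> East
  R (right (90° clockwise)) -> South
  U (U-turn (180°)) -> North
  U (U-turn (180°)) -> South
  R (right (90° clockwise)) -> West
  R (right (90° clockwise)) -> North
  R (right (90° clockwise)) -> East
  R (right (90° clockwise)) -> South
Final: South

Answer: Final heading: South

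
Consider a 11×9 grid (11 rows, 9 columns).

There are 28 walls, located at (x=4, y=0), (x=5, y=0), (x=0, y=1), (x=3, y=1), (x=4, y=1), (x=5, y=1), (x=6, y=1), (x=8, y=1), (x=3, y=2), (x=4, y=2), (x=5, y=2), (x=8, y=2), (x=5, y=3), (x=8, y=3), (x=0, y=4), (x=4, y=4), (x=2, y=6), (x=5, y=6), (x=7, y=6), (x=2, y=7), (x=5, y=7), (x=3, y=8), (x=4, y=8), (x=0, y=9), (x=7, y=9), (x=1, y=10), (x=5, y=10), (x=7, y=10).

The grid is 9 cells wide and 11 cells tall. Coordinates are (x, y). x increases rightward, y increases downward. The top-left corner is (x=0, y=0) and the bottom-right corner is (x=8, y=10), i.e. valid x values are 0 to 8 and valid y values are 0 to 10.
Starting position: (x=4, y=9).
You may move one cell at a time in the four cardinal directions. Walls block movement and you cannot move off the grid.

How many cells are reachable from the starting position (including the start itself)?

Answer: Reachable cells: 70

Derivation:
BFS flood-fill from (x=4, y=9):
  Distance 0: (x=4, y=9)
  Distance 1: (x=3, y=9), (x=5, y=9), (x=4, y=10)
  Distance 2: (x=5, y=8), (x=2, y=9), (x=6, y=9), (x=3, y=10)
  Distance 3: (x=2, y=8), (x=6, y=8), (x=1, y=9), (x=2, y=10), (x=6, y=10)
  Distance 4: (x=6, y=7), (x=1, y=8), (x=7, y=8)
  Distance 5: (x=6, y=6), (x=1, y=7), (x=7, y=7), (x=0, y=8), (x=8, y=8)
  Distance 6: (x=6, y=5), (x=1, y=6), (x=0, y=7), (x=8, y=7), (x=8, y=9)
  Distance 7: (x=6, y=4), (x=1, y=5), (x=5, y=5), (x=7, y=5), (x=0, y=6), (x=8, y=6), (x=8, y=10)
  Distance 8: (x=6, y=3), (x=1, y=4), (x=5, y=4), (x=7, y=4), (x=0, y=5), (x=2, y=5), (x=4, y=5), (x=8, y=5)
  Distance 9: (x=6, y=2), (x=1, y=3), (x=7, y=3), (x=2, y=4), (x=8, y=4), (x=3, y=5), (x=4, y=6)
  Distance 10: (x=1, y=2), (x=7, y=2), (x=0, y=3), (x=2, y=3), (x=3, y=4), (x=3, y=6), (x=4, y=7)
  Distance 11: (x=1, y=1), (x=7, y=1), (x=0, y=2), (x=2, y=2), (x=3, y=3), (x=3, y=7)
  Distance 12: (x=1, y=0), (x=7, y=0), (x=2, y=1), (x=4, y=3)
  Distance 13: (x=0, y=0), (x=2, y=0), (x=6, y=0), (x=8, y=0)
  Distance 14: (x=3, y=0)
Total reachable: 70 (grid has 71 open cells total)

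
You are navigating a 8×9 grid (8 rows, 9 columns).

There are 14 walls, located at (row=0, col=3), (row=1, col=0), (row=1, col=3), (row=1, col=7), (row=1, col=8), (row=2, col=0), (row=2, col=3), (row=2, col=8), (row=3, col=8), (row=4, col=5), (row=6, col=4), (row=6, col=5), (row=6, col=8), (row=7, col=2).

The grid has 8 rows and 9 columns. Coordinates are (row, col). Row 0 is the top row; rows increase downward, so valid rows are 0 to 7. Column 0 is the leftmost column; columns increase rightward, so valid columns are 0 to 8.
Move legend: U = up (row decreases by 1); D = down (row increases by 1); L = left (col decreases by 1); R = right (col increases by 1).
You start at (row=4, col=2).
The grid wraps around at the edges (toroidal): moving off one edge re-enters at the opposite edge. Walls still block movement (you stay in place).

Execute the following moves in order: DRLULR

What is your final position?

Answer: Final position: (row=4, col=2)

Derivation:
Start: (row=4, col=2)
  D (down): (row=4, col=2) -> (row=5, col=2)
  R (right): (row=5, col=2) -> (row=5, col=3)
  L (left): (row=5, col=3) -> (row=5, col=2)
  U (up): (row=5, col=2) -> (row=4, col=2)
  L (left): (row=4, col=2) -> (row=4, col=1)
  R (right): (row=4, col=1) -> (row=4, col=2)
Final: (row=4, col=2)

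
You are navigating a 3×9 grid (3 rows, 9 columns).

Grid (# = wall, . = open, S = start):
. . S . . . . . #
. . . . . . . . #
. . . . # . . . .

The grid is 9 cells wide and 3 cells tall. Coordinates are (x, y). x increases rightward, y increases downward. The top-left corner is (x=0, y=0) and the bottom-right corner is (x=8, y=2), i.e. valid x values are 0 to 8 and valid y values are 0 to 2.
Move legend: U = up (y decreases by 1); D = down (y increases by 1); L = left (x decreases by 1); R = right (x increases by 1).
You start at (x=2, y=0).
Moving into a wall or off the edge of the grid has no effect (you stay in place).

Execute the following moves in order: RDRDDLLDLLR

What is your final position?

Answer: Final position: (x=1, y=2)

Derivation:
Start: (x=2, y=0)
  R (right): (x=2, y=0) -> (x=3, y=0)
  D (down): (x=3, y=0) -> (x=3, y=1)
  R (right): (x=3, y=1) -> (x=4, y=1)
  D (down): blocked, stay at (x=4, y=1)
  D (down): blocked, stay at (x=4, y=1)
  L (left): (x=4, y=1) -> (x=3, y=1)
  L (left): (x=3, y=1) -> (x=2, y=1)
  D (down): (x=2, y=1) -> (x=2, y=2)
  L (left): (x=2, y=2) -> (x=1, y=2)
  L (left): (x=1, y=2) -> (x=0, y=2)
  R (right): (x=0, y=2) -> (x=1, y=2)
Final: (x=1, y=2)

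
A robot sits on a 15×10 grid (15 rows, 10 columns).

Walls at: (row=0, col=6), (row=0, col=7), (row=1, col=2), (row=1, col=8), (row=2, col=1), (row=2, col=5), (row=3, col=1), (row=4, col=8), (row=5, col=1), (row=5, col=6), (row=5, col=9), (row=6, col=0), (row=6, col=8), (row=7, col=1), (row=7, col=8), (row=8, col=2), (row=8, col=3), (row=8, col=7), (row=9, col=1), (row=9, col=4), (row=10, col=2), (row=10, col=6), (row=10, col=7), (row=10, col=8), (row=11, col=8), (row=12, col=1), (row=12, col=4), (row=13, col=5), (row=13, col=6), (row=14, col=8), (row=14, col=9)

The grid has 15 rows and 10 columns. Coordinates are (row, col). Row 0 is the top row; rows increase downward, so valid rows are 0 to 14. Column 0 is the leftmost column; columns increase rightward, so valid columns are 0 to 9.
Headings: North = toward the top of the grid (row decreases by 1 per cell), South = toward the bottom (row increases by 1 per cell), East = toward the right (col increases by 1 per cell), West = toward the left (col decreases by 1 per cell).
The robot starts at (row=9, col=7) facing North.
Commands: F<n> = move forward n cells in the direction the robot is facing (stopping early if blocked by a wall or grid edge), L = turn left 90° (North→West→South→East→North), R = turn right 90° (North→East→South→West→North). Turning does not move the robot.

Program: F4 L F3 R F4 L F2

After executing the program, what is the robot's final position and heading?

Answer: Final position: (row=5, col=3), facing West

Derivation:
Start: (row=9, col=7), facing North
  F4: move forward 0/4 (blocked), now at (row=9, col=7)
  L: turn left, now facing West
  F3: move forward 2/3 (blocked), now at (row=9, col=5)
  R: turn right, now facing North
  F4: move forward 4, now at (row=5, col=5)
  L: turn left, now facing West
  F2: move forward 2, now at (row=5, col=3)
Final: (row=5, col=3), facing West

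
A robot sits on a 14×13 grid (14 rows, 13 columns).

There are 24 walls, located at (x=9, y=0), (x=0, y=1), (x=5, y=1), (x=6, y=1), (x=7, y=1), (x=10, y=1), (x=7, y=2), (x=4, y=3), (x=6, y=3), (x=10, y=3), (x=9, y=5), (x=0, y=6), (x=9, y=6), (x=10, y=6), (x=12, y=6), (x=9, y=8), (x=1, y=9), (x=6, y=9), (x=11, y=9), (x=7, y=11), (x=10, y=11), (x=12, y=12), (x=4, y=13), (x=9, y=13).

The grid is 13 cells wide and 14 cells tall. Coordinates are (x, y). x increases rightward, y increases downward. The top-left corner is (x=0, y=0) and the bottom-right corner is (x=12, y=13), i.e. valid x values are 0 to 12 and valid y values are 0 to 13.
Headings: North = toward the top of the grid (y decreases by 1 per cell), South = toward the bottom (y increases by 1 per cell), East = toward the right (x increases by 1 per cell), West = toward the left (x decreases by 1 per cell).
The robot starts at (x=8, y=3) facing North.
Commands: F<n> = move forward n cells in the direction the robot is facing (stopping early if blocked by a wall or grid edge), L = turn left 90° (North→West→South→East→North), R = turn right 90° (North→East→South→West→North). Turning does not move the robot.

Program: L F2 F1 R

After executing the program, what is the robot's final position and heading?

Start: (x=8, y=3), facing North
  L: turn left, now facing West
  F2: move forward 1/2 (blocked), now at (x=7, y=3)
  F1: move forward 0/1 (blocked), now at (x=7, y=3)
  R: turn right, now facing North
Final: (x=7, y=3), facing North

Answer: Final position: (x=7, y=3), facing North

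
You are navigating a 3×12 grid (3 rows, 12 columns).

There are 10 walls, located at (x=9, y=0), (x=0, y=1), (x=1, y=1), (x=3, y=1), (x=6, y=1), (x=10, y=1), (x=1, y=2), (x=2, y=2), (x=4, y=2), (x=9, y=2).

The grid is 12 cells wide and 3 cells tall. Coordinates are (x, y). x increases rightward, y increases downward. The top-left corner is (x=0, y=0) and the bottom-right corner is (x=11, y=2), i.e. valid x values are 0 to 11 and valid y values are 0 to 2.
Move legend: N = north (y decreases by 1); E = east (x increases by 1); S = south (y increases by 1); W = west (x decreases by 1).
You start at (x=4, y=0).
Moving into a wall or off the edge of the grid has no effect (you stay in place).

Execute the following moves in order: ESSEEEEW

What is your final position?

Start: (x=4, y=0)
  E (east): (x=4, y=0) -> (x=5, y=0)
  S (south): (x=5, y=0) -> (x=5, y=1)
  S (south): (x=5, y=1) -> (x=5, y=2)
  E (east): (x=5, y=2) -> (x=6, y=2)
  E (east): (x=6, y=2) -> (x=7, y=2)
  E (east): (x=7, y=2) -> (x=8, y=2)
  E (east): blocked, stay at (x=8, y=2)
  W (west): (x=8, y=2) -> (x=7, y=2)
Final: (x=7, y=2)

Answer: Final position: (x=7, y=2)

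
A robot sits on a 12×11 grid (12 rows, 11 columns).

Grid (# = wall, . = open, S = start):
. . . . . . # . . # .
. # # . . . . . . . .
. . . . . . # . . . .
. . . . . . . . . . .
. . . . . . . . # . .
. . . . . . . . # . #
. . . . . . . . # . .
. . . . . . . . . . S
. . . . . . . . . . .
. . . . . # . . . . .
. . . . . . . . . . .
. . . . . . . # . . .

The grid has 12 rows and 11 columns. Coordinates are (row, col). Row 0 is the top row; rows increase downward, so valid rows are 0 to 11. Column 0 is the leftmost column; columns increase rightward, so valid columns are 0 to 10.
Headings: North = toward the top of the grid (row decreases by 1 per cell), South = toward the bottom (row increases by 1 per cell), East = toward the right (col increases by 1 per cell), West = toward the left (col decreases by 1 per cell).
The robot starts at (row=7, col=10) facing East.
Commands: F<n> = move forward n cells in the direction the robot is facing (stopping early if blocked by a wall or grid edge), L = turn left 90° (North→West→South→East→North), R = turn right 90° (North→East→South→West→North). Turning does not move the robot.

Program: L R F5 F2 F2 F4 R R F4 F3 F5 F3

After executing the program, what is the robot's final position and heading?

Answer: Final position: (row=7, col=0), facing West

Derivation:
Start: (row=7, col=10), facing East
  L: turn left, now facing North
  R: turn right, now facing East
  F5: move forward 0/5 (blocked), now at (row=7, col=10)
  F2: move forward 0/2 (blocked), now at (row=7, col=10)
  F2: move forward 0/2 (blocked), now at (row=7, col=10)
  F4: move forward 0/4 (blocked), now at (row=7, col=10)
  R: turn right, now facing South
  R: turn right, now facing West
  F4: move forward 4, now at (row=7, col=6)
  F3: move forward 3, now at (row=7, col=3)
  F5: move forward 3/5 (blocked), now at (row=7, col=0)
  F3: move forward 0/3 (blocked), now at (row=7, col=0)
Final: (row=7, col=0), facing West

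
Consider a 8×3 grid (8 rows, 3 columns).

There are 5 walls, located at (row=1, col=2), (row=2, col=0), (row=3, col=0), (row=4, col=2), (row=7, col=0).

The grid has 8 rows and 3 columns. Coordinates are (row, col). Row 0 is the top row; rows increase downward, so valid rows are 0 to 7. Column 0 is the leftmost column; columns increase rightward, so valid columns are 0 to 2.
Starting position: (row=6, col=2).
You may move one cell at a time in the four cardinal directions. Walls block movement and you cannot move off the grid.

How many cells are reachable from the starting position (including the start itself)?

BFS flood-fill from (row=6, col=2):
  Distance 0: (row=6, col=2)
  Distance 1: (row=5, col=2), (row=6, col=1), (row=7, col=2)
  Distance 2: (row=5, col=1), (row=6, col=0), (row=7, col=1)
  Distance 3: (row=4, col=1), (row=5, col=0)
  Distance 4: (row=3, col=1), (row=4, col=0)
  Distance 5: (row=2, col=1), (row=3, col=2)
  Distance 6: (row=1, col=1), (row=2, col=2)
  Distance 7: (row=0, col=1), (row=1, col=0)
  Distance 8: (row=0, col=0), (row=0, col=2)
Total reachable: 19 (grid has 19 open cells total)

Answer: Reachable cells: 19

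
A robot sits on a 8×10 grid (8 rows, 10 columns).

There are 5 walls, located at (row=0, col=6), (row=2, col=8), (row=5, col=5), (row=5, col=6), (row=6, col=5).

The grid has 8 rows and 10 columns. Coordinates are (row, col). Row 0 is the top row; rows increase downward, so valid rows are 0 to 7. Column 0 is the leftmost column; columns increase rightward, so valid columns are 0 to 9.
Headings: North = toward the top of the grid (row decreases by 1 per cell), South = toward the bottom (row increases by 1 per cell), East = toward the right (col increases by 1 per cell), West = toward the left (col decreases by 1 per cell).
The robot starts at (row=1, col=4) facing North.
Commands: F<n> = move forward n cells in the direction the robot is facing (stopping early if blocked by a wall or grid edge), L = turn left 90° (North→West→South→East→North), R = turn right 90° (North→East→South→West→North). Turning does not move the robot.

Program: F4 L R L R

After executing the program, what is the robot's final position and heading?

Start: (row=1, col=4), facing North
  F4: move forward 1/4 (blocked), now at (row=0, col=4)
  L: turn left, now facing West
  R: turn right, now facing North
  L: turn left, now facing West
  R: turn right, now facing North
Final: (row=0, col=4), facing North

Answer: Final position: (row=0, col=4), facing North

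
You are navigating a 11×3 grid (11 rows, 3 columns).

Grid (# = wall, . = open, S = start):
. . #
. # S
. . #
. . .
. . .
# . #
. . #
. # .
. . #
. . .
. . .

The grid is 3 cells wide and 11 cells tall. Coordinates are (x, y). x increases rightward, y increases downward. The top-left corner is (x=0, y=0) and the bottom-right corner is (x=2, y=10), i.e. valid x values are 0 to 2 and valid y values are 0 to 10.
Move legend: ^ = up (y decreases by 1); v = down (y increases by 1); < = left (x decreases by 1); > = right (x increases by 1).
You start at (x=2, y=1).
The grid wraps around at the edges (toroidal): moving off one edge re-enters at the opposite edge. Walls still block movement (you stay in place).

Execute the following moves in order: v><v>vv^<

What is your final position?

Answer: Final position: (x=0, y=2)

Derivation:
Start: (x=2, y=1)
  v (down): blocked, stay at (x=2, y=1)
  > (right): (x=2, y=1) -> (x=0, y=1)
  < (left): (x=0, y=1) -> (x=2, y=1)
  v (down): blocked, stay at (x=2, y=1)
  > (right): (x=2, y=1) -> (x=0, y=1)
  v (down): (x=0, y=1) -> (x=0, y=2)
  v (down): (x=0, y=2) -> (x=0, y=3)
  ^ (up): (x=0, y=3) -> (x=0, y=2)
  < (left): blocked, stay at (x=0, y=2)
Final: (x=0, y=2)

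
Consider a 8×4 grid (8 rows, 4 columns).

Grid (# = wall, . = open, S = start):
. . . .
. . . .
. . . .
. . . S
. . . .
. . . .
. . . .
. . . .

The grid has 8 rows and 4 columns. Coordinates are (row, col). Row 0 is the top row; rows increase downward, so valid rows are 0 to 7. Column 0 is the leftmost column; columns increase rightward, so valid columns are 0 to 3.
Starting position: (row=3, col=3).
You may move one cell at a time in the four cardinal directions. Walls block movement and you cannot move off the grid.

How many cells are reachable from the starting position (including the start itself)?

Answer: Reachable cells: 32

Derivation:
BFS flood-fill from (row=3, col=3):
  Distance 0: (row=3, col=3)
  Distance 1: (row=2, col=3), (row=3, col=2), (row=4, col=3)
  Distance 2: (row=1, col=3), (row=2, col=2), (row=3, col=1), (row=4, col=2), (row=5, col=3)
  Distance 3: (row=0, col=3), (row=1, col=2), (row=2, col=1), (row=3, col=0), (row=4, col=1), (row=5, col=2), (row=6, col=3)
  Distance 4: (row=0, col=2), (row=1, col=1), (row=2, col=0), (row=4, col=0), (row=5, col=1), (row=6, col=2), (row=7, col=3)
  Distance 5: (row=0, col=1), (row=1, col=0), (row=5, col=0), (row=6, col=1), (row=7, col=2)
  Distance 6: (row=0, col=0), (row=6, col=0), (row=7, col=1)
  Distance 7: (row=7, col=0)
Total reachable: 32 (grid has 32 open cells total)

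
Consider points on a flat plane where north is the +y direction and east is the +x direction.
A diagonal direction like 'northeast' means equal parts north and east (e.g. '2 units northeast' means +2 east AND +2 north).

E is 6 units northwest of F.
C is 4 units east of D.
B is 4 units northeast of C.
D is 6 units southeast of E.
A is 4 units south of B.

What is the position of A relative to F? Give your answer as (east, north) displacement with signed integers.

Answer: A is at (east=8, north=0) relative to F.

Derivation:
Place F at the origin (east=0, north=0).
  E is 6 units northwest of F: delta (east=-6, north=+6); E at (east=-6, north=6).
  D is 6 units southeast of E: delta (east=+6, north=-6); D at (east=0, north=0).
  C is 4 units east of D: delta (east=+4, north=+0); C at (east=4, north=0).
  B is 4 units northeast of C: delta (east=+4, north=+4); B at (east=8, north=4).
  A is 4 units south of B: delta (east=+0, north=-4); A at (east=8, north=0).
Therefore A relative to F: (east=8, north=0).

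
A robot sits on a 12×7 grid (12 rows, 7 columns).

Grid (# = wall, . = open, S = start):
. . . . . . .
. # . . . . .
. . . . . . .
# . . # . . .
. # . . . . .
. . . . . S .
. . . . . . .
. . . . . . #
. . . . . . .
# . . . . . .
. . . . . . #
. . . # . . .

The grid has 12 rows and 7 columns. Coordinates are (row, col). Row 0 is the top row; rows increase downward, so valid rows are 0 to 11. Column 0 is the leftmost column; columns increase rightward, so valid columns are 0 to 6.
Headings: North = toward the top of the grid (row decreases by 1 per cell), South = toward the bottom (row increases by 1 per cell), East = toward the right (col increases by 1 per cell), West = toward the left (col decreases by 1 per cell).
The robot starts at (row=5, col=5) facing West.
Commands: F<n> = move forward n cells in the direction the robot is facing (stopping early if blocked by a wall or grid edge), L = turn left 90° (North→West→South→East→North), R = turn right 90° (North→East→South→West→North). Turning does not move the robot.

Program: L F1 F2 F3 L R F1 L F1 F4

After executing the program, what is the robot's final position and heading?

Answer: Final position: (row=11, col=6), facing East

Derivation:
Start: (row=5, col=5), facing West
  L: turn left, now facing South
  F1: move forward 1, now at (row=6, col=5)
  F2: move forward 2, now at (row=8, col=5)
  F3: move forward 3, now at (row=11, col=5)
  L: turn left, now facing East
  R: turn right, now facing South
  F1: move forward 0/1 (blocked), now at (row=11, col=5)
  L: turn left, now facing East
  F1: move forward 1, now at (row=11, col=6)
  F4: move forward 0/4 (blocked), now at (row=11, col=6)
Final: (row=11, col=6), facing East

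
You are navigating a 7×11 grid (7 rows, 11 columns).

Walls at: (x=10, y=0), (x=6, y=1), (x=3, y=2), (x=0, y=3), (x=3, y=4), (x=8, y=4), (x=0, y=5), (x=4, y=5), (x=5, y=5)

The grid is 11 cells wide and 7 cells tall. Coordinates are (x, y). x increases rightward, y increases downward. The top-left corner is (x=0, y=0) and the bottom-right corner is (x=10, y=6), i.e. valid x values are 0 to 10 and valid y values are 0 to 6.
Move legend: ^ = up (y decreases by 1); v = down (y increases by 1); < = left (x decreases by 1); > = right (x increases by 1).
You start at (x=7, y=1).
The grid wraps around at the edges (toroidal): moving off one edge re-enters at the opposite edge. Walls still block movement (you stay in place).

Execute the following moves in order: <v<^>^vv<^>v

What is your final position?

Answer: Final position: (x=7, y=3)

Derivation:
Start: (x=7, y=1)
  < (left): blocked, stay at (x=7, y=1)
  v (down): (x=7, y=1) -> (x=7, y=2)
  < (left): (x=7, y=2) -> (x=6, y=2)
  ^ (up): blocked, stay at (x=6, y=2)
  > (right): (x=6, y=2) -> (x=7, y=2)
  ^ (up): (x=7, y=2) -> (x=7, y=1)
  v (down): (x=7, y=1) -> (x=7, y=2)
  v (down): (x=7, y=2) -> (x=7, y=3)
  < (left): (x=7, y=3) -> (x=6, y=3)
  ^ (up): (x=6, y=3) -> (x=6, y=2)
  > (right): (x=6, y=2) -> (x=7, y=2)
  v (down): (x=7, y=2) -> (x=7, y=3)
Final: (x=7, y=3)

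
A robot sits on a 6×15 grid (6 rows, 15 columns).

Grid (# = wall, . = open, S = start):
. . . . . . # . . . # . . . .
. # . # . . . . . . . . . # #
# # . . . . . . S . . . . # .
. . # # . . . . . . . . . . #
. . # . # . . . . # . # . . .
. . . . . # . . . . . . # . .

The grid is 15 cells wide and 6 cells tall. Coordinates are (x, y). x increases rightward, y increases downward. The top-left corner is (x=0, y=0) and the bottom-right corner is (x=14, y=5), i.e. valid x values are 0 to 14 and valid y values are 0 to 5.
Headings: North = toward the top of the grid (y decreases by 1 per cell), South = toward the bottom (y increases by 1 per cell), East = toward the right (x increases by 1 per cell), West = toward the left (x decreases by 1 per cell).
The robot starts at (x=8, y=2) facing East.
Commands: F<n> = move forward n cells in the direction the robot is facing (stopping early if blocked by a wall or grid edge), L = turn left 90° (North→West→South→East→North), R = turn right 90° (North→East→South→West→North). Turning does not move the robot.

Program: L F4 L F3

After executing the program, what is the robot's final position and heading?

Answer: Final position: (x=7, y=0), facing West

Derivation:
Start: (x=8, y=2), facing East
  L: turn left, now facing North
  F4: move forward 2/4 (blocked), now at (x=8, y=0)
  L: turn left, now facing West
  F3: move forward 1/3 (blocked), now at (x=7, y=0)
Final: (x=7, y=0), facing West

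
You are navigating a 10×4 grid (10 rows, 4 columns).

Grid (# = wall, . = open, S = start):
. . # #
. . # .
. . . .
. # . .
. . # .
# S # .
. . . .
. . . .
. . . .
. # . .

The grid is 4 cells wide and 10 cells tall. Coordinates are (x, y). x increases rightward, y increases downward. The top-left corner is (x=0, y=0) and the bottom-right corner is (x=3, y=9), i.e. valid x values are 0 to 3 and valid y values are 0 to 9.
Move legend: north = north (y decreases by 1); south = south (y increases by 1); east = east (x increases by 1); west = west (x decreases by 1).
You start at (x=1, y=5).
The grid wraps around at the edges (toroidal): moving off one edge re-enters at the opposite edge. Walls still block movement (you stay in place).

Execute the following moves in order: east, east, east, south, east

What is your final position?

Start: (x=1, y=5)
  [×3]east (east): blocked, stay at (x=1, y=5)
  south (south): (x=1, y=5) -> (x=1, y=6)
  east (east): (x=1, y=6) -> (x=2, y=6)
Final: (x=2, y=6)

Answer: Final position: (x=2, y=6)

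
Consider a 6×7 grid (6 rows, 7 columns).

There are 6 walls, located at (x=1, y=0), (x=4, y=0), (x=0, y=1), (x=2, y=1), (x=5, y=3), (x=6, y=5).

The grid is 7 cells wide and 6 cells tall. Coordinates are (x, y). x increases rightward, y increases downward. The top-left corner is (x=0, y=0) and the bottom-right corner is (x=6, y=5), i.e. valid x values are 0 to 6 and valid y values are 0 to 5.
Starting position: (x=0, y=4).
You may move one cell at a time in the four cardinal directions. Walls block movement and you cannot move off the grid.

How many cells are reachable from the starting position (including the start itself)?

Answer: Reachable cells: 35

Derivation:
BFS flood-fill from (x=0, y=4):
  Distance 0: (x=0, y=4)
  Distance 1: (x=0, y=3), (x=1, y=4), (x=0, y=5)
  Distance 2: (x=0, y=2), (x=1, y=3), (x=2, y=4), (x=1, y=5)
  Distance 3: (x=1, y=2), (x=2, y=3), (x=3, y=4), (x=2, y=5)
  Distance 4: (x=1, y=1), (x=2, y=2), (x=3, y=3), (x=4, y=4), (x=3, y=5)
  Distance 5: (x=3, y=2), (x=4, y=3), (x=5, y=4), (x=4, y=5)
  Distance 6: (x=3, y=1), (x=4, y=2), (x=6, y=4), (x=5, y=5)
  Distance 7: (x=3, y=0), (x=4, y=1), (x=5, y=2), (x=6, y=3)
  Distance 8: (x=2, y=0), (x=5, y=1), (x=6, y=2)
  Distance 9: (x=5, y=0), (x=6, y=1)
  Distance 10: (x=6, y=0)
Total reachable: 35 (grid has 36 open cells total)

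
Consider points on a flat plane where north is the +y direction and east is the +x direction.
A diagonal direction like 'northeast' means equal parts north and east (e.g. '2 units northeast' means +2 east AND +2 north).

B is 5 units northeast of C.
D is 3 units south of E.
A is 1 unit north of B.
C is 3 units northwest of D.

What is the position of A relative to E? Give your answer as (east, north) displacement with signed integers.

Answer: A is at (east=2, north=6) relative to E.

Derivation:
Place E at the origin (east=0, north=0).
  D is 3 units south of E: delta (east=+0, north=-3); D at (east=0, north=-3).
  C is 3 units northwest of D: delta (east=-3, north=+3); C at (east=-3, north=0).
  B is 5 units northeast of C: delta (east=+5, north=+5); B at (east=2, north=5).
  A is 1 unit north of B: delta (east=+0, north=+1); A at (east=2, north=6).
Therefore A relative to E: (east=2, north=6).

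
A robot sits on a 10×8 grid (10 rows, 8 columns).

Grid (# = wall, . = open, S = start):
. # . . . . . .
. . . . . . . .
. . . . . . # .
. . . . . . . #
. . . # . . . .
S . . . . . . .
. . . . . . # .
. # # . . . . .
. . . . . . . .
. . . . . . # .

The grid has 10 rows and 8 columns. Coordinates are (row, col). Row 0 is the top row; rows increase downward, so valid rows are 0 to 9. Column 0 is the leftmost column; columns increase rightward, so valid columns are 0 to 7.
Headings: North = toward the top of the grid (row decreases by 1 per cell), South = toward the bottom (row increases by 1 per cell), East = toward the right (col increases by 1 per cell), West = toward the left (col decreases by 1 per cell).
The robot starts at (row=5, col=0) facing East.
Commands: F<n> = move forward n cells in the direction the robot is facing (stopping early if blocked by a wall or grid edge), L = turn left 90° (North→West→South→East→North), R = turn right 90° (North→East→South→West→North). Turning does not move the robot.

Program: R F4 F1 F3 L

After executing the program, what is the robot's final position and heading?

Start: (row=5, col=0), facing East
  R: turn right, now facing South
  F4: move forward 4, now at (row=9, col=0)
  F1: move forward 0/1 (blocked), now at (row=9, col=0)
  F3: move forward 0/3 (blocked), now at (row=9, col=0)
  L: turn left, now facing East
Final: (row=9, col=0), facing East

Answer: Final position: (row=9, col=0), facing East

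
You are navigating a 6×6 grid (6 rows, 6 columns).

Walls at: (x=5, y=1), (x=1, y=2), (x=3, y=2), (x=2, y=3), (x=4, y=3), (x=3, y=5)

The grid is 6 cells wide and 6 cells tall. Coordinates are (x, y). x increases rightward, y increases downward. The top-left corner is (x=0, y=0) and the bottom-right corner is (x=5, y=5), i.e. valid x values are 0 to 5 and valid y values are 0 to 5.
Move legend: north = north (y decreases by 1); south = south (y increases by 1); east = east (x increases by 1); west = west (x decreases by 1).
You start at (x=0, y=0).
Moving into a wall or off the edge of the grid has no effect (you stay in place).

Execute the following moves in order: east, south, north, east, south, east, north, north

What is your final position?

Start: (x=0, y=0)
  east (east): (x=0, y=0) -> (x=1, y=0)
  south (south): (x=1, y=0) -> (x=1, y=1)
  north (north): (x=1, y=1) -> (x=1, y=0)
  east (east): (x=1, y=0) -> (x=2, y=0)
  south (south): (x=2, y=0) -> (x=2, y=1)
  east (east): (x=2, y=1) -> (x=3, y=1)
  north (north): (x=3, y=1) -> (x=3, y=0)
  north (north): blocked, stay at (x=3, y=0)
Final: (x=3, y=0)

Answer: Final position: (x=3, y=0)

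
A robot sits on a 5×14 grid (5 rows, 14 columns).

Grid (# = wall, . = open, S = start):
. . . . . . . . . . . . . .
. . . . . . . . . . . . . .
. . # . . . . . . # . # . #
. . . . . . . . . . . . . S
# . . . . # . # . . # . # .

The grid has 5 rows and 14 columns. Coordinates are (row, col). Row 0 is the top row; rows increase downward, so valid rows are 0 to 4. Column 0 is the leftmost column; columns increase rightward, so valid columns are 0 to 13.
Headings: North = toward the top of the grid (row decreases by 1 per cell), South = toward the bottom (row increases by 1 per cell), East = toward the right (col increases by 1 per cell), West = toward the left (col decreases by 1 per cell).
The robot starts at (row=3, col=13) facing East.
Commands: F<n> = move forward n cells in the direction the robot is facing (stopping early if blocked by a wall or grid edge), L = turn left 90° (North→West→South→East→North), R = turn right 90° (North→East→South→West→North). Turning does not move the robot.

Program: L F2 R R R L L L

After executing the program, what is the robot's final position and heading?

Start: (row=3, col=13), facing East
  L: turn left, now facing North
  F2: move forward 0/2 (blocked), now at (row=3, col=13)
  R: turn right, now facing East
  R: turn right, now facing South
  R: turn right, now facing West
  L: turn left, now facing South
  L: turn left, now facing East
  L: turn left, now facing North
Final: (row=3, col=13), facing North

Answer: Final position: (row=3, col=13), facing North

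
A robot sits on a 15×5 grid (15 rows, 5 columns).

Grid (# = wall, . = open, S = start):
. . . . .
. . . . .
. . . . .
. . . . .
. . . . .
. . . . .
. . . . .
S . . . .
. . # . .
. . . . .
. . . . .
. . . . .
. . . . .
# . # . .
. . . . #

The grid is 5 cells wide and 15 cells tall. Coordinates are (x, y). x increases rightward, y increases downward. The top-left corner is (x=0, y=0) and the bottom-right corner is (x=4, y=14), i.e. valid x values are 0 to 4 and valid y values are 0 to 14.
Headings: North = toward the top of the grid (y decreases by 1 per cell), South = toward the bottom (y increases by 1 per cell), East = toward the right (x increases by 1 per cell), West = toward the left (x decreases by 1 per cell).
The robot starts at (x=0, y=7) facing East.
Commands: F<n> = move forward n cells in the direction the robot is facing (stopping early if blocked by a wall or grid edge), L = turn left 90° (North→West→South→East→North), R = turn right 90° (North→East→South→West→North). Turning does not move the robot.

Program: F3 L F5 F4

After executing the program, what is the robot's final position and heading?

Start: (x=0, y=7), facing East
  F3: move forward 3, now at (x=3, y=7)
  L: turn left, now facing North
  F5: move forward 5, now at (x=3, y=2)
  F4: move forward 2/4 (blocked), now at (x=3, y=0)
Final: (x=3, y=0), facing North

Answer: Final position: (x=3, y=0), facing North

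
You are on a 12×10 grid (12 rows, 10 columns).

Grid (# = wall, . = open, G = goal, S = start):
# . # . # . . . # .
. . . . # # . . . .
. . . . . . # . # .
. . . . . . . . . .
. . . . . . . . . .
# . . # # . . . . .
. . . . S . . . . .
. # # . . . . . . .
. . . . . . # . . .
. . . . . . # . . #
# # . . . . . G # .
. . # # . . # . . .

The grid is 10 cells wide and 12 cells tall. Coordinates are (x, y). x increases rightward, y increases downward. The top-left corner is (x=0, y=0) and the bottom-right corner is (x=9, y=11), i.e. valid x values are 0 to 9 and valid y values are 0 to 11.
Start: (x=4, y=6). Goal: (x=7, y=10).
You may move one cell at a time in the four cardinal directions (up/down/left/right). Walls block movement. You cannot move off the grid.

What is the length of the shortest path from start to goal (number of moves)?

BFS from (x=4, y=6) until reaching (x=7, y=10):
  Distance 0: (x=4, y=6)
  Distance 1: (x=3, y=6), (x=5, y=6), (x=4, y=7)
  Distance 2: (x=5, y=5), (x=2, y=6), (x=6, y=6), (x=3, y=7), (x=5, y=7), (x=4, y=8)
  Distance 3: (x=5, y=4), (x=2, y=5), (x=6, y=5), (x=1, y=6), (x=7, y=6), (x=6, y=7), (x=3, y=8), (x=5, y=8), (x=4, y=9)
  Distance 4: (x=5, y=3), (x=2, y=4), (x=4, y=4), (x=6, y=4), (x=1, y=5), (x=7, y=5), (x=0, y=6), (x=8, y=6), (x=7, y=7), (x=2, y=8), (x=3, y=9), (x=5, y=9), (x=4, y=10)
  Distance 5: (x=5, y=2), (x=2, y=3), (x=4, y=3), (x=6, y=3), (x=1, y=4), (x=3, y=4), (x=7, y=4), (x=8, y=5), (x=9, y=6), (x=0, y=7), (x=8, y=7), (x=1, y=8), (x=7, y=8), (x=2, y=9), (x=3, y=10), (x=5, y=10), (x=4, y=11)
  Distance 6: (x=2, y=2), (x=4, y=2), (x=1, y=3), (x=3, y=3), (x=7, y=3), (x=0, y=4), (x=8, y=4), (x=9, y=5), (x=9, y=7), (x=0, y=8), (x=8, y=8), (x=1, y=9), (x=7, y=9), (x=2, y=10), (x=6, y=10), (x=5, y=11)
  Distance 7: (x=2, y=1), (x=1, y=2), (x=3, y=2), (x=7, y=2), (x=0, y=3), (x=8, y=3), (x=9, y=4), (x=9, y=8), (x=0, y=9), (x=8, y=9), (x=7, y=10)  <- goal reached here
One shortest path (7 moves): (x=4, y=6) -> (x=5, y=6) -> (x=6, y=6) -> (x=7, y=6) -> (x=7, y=7) -> (x=7, y=8) -> (x=7, y=9) -> (x=7, y=10)

Answer: Shortest path length: 7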